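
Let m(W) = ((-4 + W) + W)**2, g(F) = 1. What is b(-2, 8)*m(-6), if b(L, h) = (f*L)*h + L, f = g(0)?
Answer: -4608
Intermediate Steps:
f = 1
b(L, h) = L + L*h (b(L, h) = (1*L)*h + L = L*h + L = L + L*h)
m(W) = (-4 + 2*W)**2
b(-2, 8)*m(-6) = (-2*(1 + 8))*(4*(-2 - 6)**2) = (-2*9)*(4*(-8)**2) = -72*64 = -18*256 = -4608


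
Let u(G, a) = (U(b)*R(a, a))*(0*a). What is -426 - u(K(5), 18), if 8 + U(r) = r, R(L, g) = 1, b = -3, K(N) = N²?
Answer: -426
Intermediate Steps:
U(r) = -8 + r
u(G, a) = 0 (u(G, a) = ((-8 - 3)*1)*(0*a) = -11*1*0 = -11*0 = 0)
-426 - u(K(5), 18) = -426 - 1*0 = -426 + 0 = -426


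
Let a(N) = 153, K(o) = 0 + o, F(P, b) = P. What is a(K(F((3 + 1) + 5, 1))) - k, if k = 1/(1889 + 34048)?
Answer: 5498360/35937 ≈ 153.00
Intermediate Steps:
K(o) = o
k = 1/35937 ≈ 2.7826e-5
a(K(F((3 + 1) + 5, 1))) - k = 153 - 1*1/35937 = 153 - 1/35937 = 5498360/35937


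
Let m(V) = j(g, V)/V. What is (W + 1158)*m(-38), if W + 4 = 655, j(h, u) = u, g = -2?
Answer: 1809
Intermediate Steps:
W = 651 (W = -4 + 655 = 651)
m(V) = 1 (m(V) = V/V = 1)
(W + 1158)*m(-38) = (651 + 1158)*1 = 1809*1 = 1809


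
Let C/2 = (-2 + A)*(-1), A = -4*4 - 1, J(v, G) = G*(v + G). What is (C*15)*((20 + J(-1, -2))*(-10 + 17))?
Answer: 103740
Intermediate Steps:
J(v, G) = G*(G + v)
A = -17 (A = -16 - 1 = -17)
C = 38 (C = 2*((-2 - 17)*(-1)) = 2*(-19*(-1)) = 2*19 = 38)
(C*15)*((20 + J(-1, -2))*(-10 + 17)) = (38*15)*((20 - 2*(-2 - 1))*(-10 + 17)) = 570*((20 - 2*(-3))*7) = 570*((20 + 6)*7) = 570*(26*7) = 570*182 = 103740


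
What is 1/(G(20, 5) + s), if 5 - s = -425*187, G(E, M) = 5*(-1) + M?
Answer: 1/79480 ≈ 1.2582e-5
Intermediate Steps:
G(E, M) = -5 + M
s = 79480 (s = 5 - (-425)*187 = 5 - 1*(-79475) = 5 + 79475 = 79480)
1/(G(20, 5) + s) = 1/((-5 + 5) + 79480) = 1/(0 + 79480) = 1/79480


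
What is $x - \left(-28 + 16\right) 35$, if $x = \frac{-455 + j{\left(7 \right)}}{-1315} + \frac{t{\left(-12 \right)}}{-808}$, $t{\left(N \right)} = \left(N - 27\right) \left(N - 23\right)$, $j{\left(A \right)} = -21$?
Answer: $\frac{444848033}{1062520} \approx 418.67$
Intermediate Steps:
$t{\left(N \right)} = \left(-27 + N\right) \left(-23 + N\right)$
$x = - \frac{1410367}{1062520}$ ($x = \frac{-455 - 21}{-1315} + \frac{621 + \left(-12\right)^{2} - -600}{-808} = \left(-476\right) \left(- \frac{1}{1315}\right) + \left(621 + 144 + 600\right) \left(- \frac{1}{808}\right) = \frac{476}{1315} + 1365 \left(- \frac{1}{808}\right) = \frac{476}{1315} - \frac{1365}{808} = - \frac{1410367}{1062520} \approx -1.3274$)
$x - \left(-28 + 16\right) 35 = - \frac{1410367}{1062520} - \left(-28 + 16\right) 35 = - \frac{1410367}{1062520} - \left(-12\right) 35 = - \frac{1410367}{1062520} - -420 = - \frac{1410367}{1062520} + 420 = \frac{444848033}{1062520}$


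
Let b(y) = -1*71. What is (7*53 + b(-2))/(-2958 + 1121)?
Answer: -300/1837 ≈ -0.16331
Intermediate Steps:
b(y) = -71
(7*53 + b(-2))/(-2958 + 1121) = (7*53 - 71)/(-2958 + 1121) = (371 - 71)/(-1837) = 300*(-1/1837) = -300/1837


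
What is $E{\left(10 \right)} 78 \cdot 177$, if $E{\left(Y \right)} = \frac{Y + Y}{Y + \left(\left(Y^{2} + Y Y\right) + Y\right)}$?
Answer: $\frac{13806}{11} \approx 1255.1$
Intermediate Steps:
$E{\left(Y \right)} = \frac{2 Y}{2 Y + 2 Y^{2}}$ ($E{\left(Y \right)} = \frac{2 Y}{Y + \left(\left(Y^{2} + Y^{2}\right) + Y\right)} = \frac{2 Y}{Y + \left(2 Y^{2} + Y\right)} = \frac{2 Y}{Y + \left(Y + 2 Y^{2}\right)} = \frac{2 Y}{2 Y + 2 Y^{2}}$)
$E{\left(10 \right)} 78 \cdot 177 = \frac{1}{1 + 10} \cdot 78 \cdot 177 = \frac{1}{11} \cdot 78 \cdot 177 = \frac{78}{11} \cdot 177 = \frac{13806}{11}$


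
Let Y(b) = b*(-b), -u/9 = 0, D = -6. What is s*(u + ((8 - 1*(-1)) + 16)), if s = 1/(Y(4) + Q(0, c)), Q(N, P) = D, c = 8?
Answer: -25/22 ≈ -1.1364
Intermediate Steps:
u = 0 (u = -9*0 = 0)
Y(b) = -b²
Q(N, P) = -6
s = -1/22 (s = 1/(-1*4² - 6) = 1/(-1*16 - 6) = 1/(-16 - 6) = 1/(-22) = -1/22 ≈ -0.045455)
s*(u + ((8 - 1*(-1)) + 16)) = -(0 + ((8 - 1*(-1)) + 16))/22 = -(0 + ((8 + 1) + 16))/22 = -(0 + (9 + 16))/22 = -(0 + 25)/22 = -1/22*25 = -25/22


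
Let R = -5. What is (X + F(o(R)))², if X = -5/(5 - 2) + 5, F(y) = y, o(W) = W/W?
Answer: 169/9 ≈ 18.778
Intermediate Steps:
o(W) = 1
X = 10/3 (X = -5/3 + 5 = 10/3 ≈ 3.3333)
(X + F(o(R)))² = (10/3 + 1)² = (13/3)² = 169/9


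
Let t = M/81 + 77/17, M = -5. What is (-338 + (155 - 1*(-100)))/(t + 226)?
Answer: -114291/317354 ≈ -0.36014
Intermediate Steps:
t = 6152/1377 (t = -5/81 + 77/17 = 6152/1377 ≈ 4.4677)
(-338 + (155 - 1*(-100)))/(t + 226) = (-338 + (155 - 1*(-100)))/(6152/1377 + 226) = (-338 + (155 + 100))/(317354/1377) = (-338 + 255)*(1377/317354) = -83*1377/317354 = -114291/317354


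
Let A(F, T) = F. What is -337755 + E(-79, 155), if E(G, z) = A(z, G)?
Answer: -337600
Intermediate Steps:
E(G, z) = z
-337755 + E(-79, 155) = -337755 + 155 = -337600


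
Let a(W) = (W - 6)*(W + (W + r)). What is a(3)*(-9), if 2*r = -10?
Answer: 27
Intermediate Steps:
r = -5 (r = (1/2)*(-10) = -5)
a(W) = (-6 + W)*(-5 + 2*W) (a(W) = (W - 6)*(W + (W - 5)) = (-6 + W)*(W + (-5 + W)) = (-6 + W)*(-5 + 2*W))
a(3)*(-9) = (30 - 17*3 + 2*3**2)*(-9) = (30 - 51 + 2*9)*(-9) = (30 - 51 + 18)*(-9) = -3*(-9) = 27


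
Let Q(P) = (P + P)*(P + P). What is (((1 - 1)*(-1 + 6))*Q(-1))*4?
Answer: 0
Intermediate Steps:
Q(P) = 4*P² (Q(P) = (2*P)*(2*P) = 4*P²)
(((1 - 1)*(-1 + 6))*Q(-1))*4 = (((1 - 1)*(-1 + 6))*(4*(-1)²))*4 = ((0*5)*(4*1))*4 = (0*4)*4 = 0*4 = 0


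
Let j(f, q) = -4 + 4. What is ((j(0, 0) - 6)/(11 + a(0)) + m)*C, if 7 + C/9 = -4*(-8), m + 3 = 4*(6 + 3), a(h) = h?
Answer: 80325/11 ≈ 7302.3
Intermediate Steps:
j(f, q) = 0
m = 33 (m = -3 + 4*(6 + 3) = -3 + 4*9 = -3 + 36 = 33)
C = 225 (C = -63 + 9*(-4*(-8)) = -63 + 9*32 = -63 + 288 = 225)
((j(0, 0) - 6)/(11 + a(0)) + m)*C = ((0 - 6)/(11 + 0) + 33)*225 = (-6/11 + 33)*225 = (357/11)*225 = 80325/11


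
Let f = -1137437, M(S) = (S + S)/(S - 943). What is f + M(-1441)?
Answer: -1355823463/1192 ≈ -1.1374e+6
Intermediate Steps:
M(S) = 2*S/(-943 + S) (M(S) = (2*S)/(-943 + S) = 2*S/(-943 + S))
f + M(-1441) = -1137437 + 2*(-1441)/(-943 - 1441) = -1137437 + 2*(-1441)/(-2384) = -1137437 + 2*(-1441)*(-1/2384) = -1137437 + 1441/1192 = -1355823463/1192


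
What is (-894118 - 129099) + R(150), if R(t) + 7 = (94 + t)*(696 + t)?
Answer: -816800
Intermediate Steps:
R(t) = -7 + (94 + t)*(696 + t)
(-894118 - 129099) + R(150) = (-894118 - 129099) + (65417 + 150**2 + 790*150) = -1023217 + (65417 + 22500 + 118500) = -1023217 + 206417 = -816800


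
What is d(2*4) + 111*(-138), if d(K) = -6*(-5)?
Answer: -15288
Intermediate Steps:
d(K) = 30
d(2*4) + 111*(-138) = 30 + 111*(-138) = 30 - 15318 = -15288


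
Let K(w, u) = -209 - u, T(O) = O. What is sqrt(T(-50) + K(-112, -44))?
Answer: I*sqrt(215) ≈ 14.663*I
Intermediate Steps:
sqrt(T(-50) + K(-112, -44)) = sqrt(-50 + (-209 - 1*(-44))) = sqrt(-50 + (-209 + 44)) = sqrt(-50 - 165) = sqrt(-215) = I*sqrt(215)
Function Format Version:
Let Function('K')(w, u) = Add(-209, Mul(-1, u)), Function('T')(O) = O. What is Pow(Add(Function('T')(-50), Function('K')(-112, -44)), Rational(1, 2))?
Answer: Mul(I, Pow(215, Rational(1, 2))) ≈ Mul(14.663, I)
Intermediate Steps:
Pow(Add(Function('T')(-50), Function('K')(-112, -44)), Rational(1, 2)) = Pow(Add(-50, Add(-209, Mul(-1, -44))), Rational(1, 2)) = Pow(Add(-50, Add(-209, 44)), Rational(1, 2)) = Pow(Add(-50, -165), Rational(1, 2)) = Pow(-215, Rational(1, 2)) = Mul(I, Pow(215, Rational(1, 2)))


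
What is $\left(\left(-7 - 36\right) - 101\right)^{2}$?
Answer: $20736$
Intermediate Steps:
$\left(\left(-7 - 36\right) - 101\right)^{2} = \left(-43 - 101\right)^{2} = \left(-144\right)^{2} = 20736$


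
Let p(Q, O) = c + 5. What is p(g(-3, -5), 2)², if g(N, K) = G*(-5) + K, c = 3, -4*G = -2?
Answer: 64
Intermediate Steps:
G = ½ (G = -¼*(-2) = ½ ≈ 0.50000)
g(N, K) = -5/2 + K (g(N, K) = (½)*(-5) + K = -5/2 + K)
p(Q, O) = 8 (p(Q, O) = 3 + 5 = 8)
p(g(-3, -5), 2)² = 8² = 64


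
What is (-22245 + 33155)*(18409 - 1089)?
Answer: 188961200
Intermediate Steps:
(-22245 + 33155)*(18409 - 1089) = 10910*17320 = 188961200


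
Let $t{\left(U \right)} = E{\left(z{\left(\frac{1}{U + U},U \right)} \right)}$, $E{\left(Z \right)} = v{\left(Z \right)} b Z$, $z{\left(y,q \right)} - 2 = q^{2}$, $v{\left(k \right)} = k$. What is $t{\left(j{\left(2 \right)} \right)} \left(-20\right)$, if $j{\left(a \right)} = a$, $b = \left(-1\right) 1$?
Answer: $720$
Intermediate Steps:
$b = -1$
$z{\left(y,q \right)} = 2 + q^{2}$
$E{\left(Z \right)} = - Z^{2}$ ($E{\left(Z \right)} = Z \left(-1\right) Z = - Z Z = - Z^{2}$)
$t{\left(U \right)} = - \left(2 + U^{2}\right)^{2}$
$t{\left(j{\left(2 \right)} \right)} \left(-20\right) = - \left(2 + 2^{2}\right)^{2} \left(-20\right) = - \left(2 + 4\right)^{2} \left(-20\right) = - 6^{2} \left(-20\right) = \left(-1\right) 36 \left(-20\right) = \left(-36\right) \left(-20\right) = 720$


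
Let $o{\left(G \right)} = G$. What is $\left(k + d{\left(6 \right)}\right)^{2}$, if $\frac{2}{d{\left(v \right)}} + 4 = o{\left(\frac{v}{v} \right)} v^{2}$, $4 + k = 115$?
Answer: $\frac{3157729}{256} \approx 12335.0$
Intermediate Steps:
$k = 111$ ($k = -4 + 115 = 111$)
$d{\left(v \right)} = \frac{2}{-4 + v^{2}}$ ($d{\left(v \right)} = \frac{2}{-4 + \frac{v}{v} v^{2}} = \frac{2}{-4 + 1 v^{2}} = \frac{2}{-4 + v^{2}}$)
$\left(k + d{\left(6 \right)}\right)^{2} = \left(111 + \frac{2}{-4 + 6^{2}}\right)^{2} = \left(111 + \frac{2}{-4 + 36}\right)^{2} = \left(111 + \frac{2}{32}\right)^{2} = \left(111 + 2 \cdot \frac{1}{32}\right)^{2} = \left(111 + \frac{1}{16}\right)^{2} = \left(\frac{1777}{16}\right)^{2} = \frac{3157729}{256}$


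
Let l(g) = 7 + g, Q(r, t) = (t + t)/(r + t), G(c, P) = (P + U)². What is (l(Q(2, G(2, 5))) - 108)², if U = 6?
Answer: 148376761/15129 ≈ 9807.4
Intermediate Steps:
G(c, P) = (6 + P)² (G(c, P) = (P + 6)² = (6 + P)²)
Q(r, t) = 2*t/(r + t) (Q(r, t) = (2*t)/(r + t) = 2*t/(r + t))
(l(Q(2, G(2, 5))) - 108)² = ((7 + 2*(6 + 5)²/(2 + (6 + 5)²)) - 108)² = ((7 + 2*11²/(2 + 11²)) - 108)² = ((7 + 2*121/(2 + 121)) - 108)² = ((7 + 2*121/123) - 108)² = ((7 + 2*121*(1/123)) - 108)² = ((7 + 242/123) - 108)² = (1103/123 - 108)² = (-12181/123)² = 148376761/15129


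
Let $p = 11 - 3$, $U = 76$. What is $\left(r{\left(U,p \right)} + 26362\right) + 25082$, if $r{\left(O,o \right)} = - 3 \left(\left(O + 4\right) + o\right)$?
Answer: $51180$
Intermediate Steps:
$p = 8$
$r{\left(O,o \right)} = -12 - 3 O - 3 o$ ($r{\left(O,o \right)} = - 3 \left(\left(4 + O\right) + o\right) = - 3 \left(4 + O + o\right) = -12 - 3 O - 3 o$)
$\left(r{\left(U,p \right)} + 26362\right) + 25082 = \left(\left(-12 - 228 - 24\right) + 26362\right) + 25082 = \left(-264 + 26362\right) + 25082 = 26098 + 25082 = 51180$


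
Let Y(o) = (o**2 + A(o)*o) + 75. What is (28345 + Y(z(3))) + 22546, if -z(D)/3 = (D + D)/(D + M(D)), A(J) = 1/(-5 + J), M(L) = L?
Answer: 407803/8 ≈ 50975.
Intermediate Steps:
z(D) = -3 (z(D) = -3*(D + D)/(D + D) = -3*2*D/(2*D) = -3*2*D*1/(2*D) = -3*1 = -3)
Y(o) = 75 + o**2 + o/(-5 + o) (Y(o) = (o**2 + o/(-5 + o)) + 75 = 75 + o**2 + o/(-5 + o))
(28345 + Y(z(3))) + 22546 = (28345 + (-3 + (-5 - 3)*(75 + (-3)**2))/(-5 - 3)) + 22546 = (28345 + (-3 - 8*(75 + 9))/(-8)) + 22546 = (28345 - (-3 - 8*84)/8) + 22546 = (28345 - (-3 - 672)/8) + 22546 = (28345 - 1/8*(-675)) + 22546 = (28345 + 675/8) + 22546 = 227435/8 + 22546 = 407803/8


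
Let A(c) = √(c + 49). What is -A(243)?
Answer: -2*√73 ≈ -17.088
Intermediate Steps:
A(c) = √(49 + c)
-A(243) = -√(49 + 243) = -√292 = -2*√73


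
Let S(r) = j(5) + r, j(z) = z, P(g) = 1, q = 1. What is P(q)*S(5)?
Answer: 10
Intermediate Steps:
S(r) = 5 + r
P(q)*S(5) = 1*(5 + 5) = 1*10 = 10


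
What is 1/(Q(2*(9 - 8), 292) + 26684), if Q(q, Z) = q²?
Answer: 1/26688 ≈ 3.7470e-5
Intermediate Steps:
1/(Q(2*(9 - 8), 292) + 26684) = 1/((2*(9 - 8))² + 26684) = 1/((2*1)² + 26684) = 1/(2² + 26684) = 1/(4 + 26684) = 1/26688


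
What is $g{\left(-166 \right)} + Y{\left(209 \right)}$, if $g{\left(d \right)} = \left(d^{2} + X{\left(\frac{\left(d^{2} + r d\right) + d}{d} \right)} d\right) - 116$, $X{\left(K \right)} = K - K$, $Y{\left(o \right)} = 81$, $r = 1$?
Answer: $27521$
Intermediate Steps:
$X{\left(K \right)} = 0$
$g{\left(d \right)} = -116 + d^{2}$ ($g{\left(d \right)} = \left(d^{2} + 0 d\right) - 116 = \left(d^{2} + 0\right) - 116 = d^{2} - 116 = -116 + d^{2}$)
$g{\left(-166 \right)} + Y{\left(209 \right)} = \left(-116 + \left(-166\right)^{2}\right) + 81 = \left(-116 + 27556\right) + 81 = 27440 + 81 = 27521$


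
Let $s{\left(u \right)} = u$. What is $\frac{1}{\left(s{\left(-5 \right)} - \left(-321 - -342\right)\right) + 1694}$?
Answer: $\frac{1}{1668} \approx 0.00059952$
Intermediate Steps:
$\frac{1}{\left(s{\left(-5 \right)} - \left(-321 - -342\right)\right) + 1694} = \frac{1}{\left(-5 - \left(-321 - -342\right)\right) + 1694} = \frac{1}{\left(-5 - \left(-321 + 342\right)\right) + 1694} = \frac{1}{\left(-5 - 21\right) + 1694} = \frac{1}{-26 + 1694} = \frac{1}{1668}$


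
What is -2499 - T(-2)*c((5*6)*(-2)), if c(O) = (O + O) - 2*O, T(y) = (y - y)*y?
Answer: -2499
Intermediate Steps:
T(y) = 0 (T(y) = 0*y = 0)
c(O) = 0 (c(O) = 2*O - 2*O = 0)
-2499 - T(-2)*c((5*6)*(-2)) = -2499 - 0*0 = -2499 - 1*0 = -2499 + 0 = -2499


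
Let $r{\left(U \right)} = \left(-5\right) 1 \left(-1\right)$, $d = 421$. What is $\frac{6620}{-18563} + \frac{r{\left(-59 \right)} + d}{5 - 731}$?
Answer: $- \frac{2118993}{2246123} \approx -0.9434$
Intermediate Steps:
$r{\left(U \right)} = 5$ ($r{\left(U \right)} = \left(-5\right) \left(-1\right) = 5$)
$\frac{6620}{-18563} + \frac{r{\left(-59 \right)} + d}{5 - 731} = \frac{6620}{-18563} + \frac{5 + 421}{5 - 731} = 6620 \left(- \frac{1}{18563}\right) + \frac{426}{5 - 731} = - \frac{6620}{18563} + \frac{426}{-726} = - \frac{6620}{18563} + 426 \left(- \frac{1}{726}\right) = - \frac{6620}{18563} - \frac{71}{121} = - \frac{2118993}{2246123}$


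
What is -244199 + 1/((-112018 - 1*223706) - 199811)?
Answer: -130777111466/535535 ≈ -2.4420e+5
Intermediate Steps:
-244199 + 1/((-112018 - 1*223706) - 199811) = -244199 + 1/((-112018 - 223706) - 199811) = -244199 + 1/(-335724 - 199811) = -244199 + 1/(-535535) = -244199 - 1/535535 = -130777111466/535535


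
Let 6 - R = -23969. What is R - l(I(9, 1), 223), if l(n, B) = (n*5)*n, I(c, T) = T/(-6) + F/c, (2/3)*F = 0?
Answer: 863095/36 ≈ 23975.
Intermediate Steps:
F = 0 (F = (3/2)*0 = 0)
I(c, T) = -T/6 (I(c, T) = T/(-6) + 0/c = T*(-⅙) + 0 = -T/6 + 0 = -T/6)
l(n, B) = 5*n² (l(n, B) = (5*n)*n = 5*n²)
R = 23975 (R = 6 - 1*(-23969) = 6 + 23969 = 23975)
R - l(I(9, 1), 223) = 23975 - 5*(-⅙*1)² = 23975 - 5*(-⅙)² = 23975 - 5/36 = 863095/36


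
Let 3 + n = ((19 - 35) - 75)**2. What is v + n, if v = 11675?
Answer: 19953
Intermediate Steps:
n = 8278 (n = -3 + ((19 - 35) - 75)**2 = -3 + (-16 - 75)**2 = -3 + (-91)**2 = -3 + 8281 = 8278)
v + n = 11675 + 8278 = 19953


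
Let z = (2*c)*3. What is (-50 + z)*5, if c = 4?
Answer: -130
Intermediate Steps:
z = 24 (z = (2*4)*3 = 8*3 = 24)
(-50 + z)*5 = (-50 + 24)*5 = -26*5 = -130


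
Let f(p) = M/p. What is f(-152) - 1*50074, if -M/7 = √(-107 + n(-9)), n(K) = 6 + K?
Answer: -50074 + 7*I*√110/152 ≈ -50074.0 + 0.483*I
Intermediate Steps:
M = -7*I*√110 (M = -7*√(-107 + (6 - 9)) = -7*√(-107 - 3) = -7*I*√110 ≈ -73.417*I)
f(p) = -7*I*√110/p (f(p) = (-7*I*√110)/p = -7*I*√110/p)
f(-152) - 1*50074 = -7*I*√110/(-152) - 1*50074 = -7*I*√110*(-1/152) - 50074 = 7*I*√110/152 - 50074 = -50074 + 7*I*√110/152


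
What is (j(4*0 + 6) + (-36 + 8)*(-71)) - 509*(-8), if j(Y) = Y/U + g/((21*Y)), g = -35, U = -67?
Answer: 7307917/1206 ≈ 6059.6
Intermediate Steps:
j(Y) = -5/(3*Y) - Y/67 (j(Y) = Y/(-67) - 35*1/(21*Y) = Y*(-1/67) - 5/(3*Y) = -Y/67 - 5/(3*Y) = -5/(3*Y) - Y/67)
(j(4*0 + 6) + (-36 + 8)*(-71)) - 509*(-8) = ((-5/(3*(4*0 + 6)) - (4*0 + 6)/67) + (-36 + 8)*(-71)) - 509*(-8) = ((-5/(3*(0 + 6)) - (0 + 6)/67) - 28*(-71)) + 4072 = ((-5/3/6 - 1/67*6) + 1988) + 4072 = ((-5/3*⅙ - 6/67) + 1988) + 4072 = ((-5/18 - 6/67) + 1988) + 4072 = (-443/1206 + 1988) + 4072 = 2397085/1206 + 4072 = 7307917/1206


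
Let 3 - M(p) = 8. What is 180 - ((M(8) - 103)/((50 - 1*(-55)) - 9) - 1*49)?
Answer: 1841/8 ≈ 230.13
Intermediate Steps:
M(p) = -5 (M(p) = 3 - 1*8 = 3 - 8 = -5)
180 - ((M(8) - 103)/((50 - 1*(-55)) - 9) - 1*49) = 180 - ((-5 - 103)/((50 - 1*(-55)) - 9) - 1*49) = 180 - (-108/((50 + 55) - 9) - 49) = 180 - (-108/(105 - 9) - 49) = 180 - (-108/96 - 49) = 180 - (-108*1/96 - 49) = 180 - (-9/8 - 49) = 180 - 1*(-401/8) = 180 + 401/8 = 1841/8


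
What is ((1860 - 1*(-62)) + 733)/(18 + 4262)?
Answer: 531/856 ≈ 0.62033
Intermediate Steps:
((1860 - 1*(-62)) + 733)/(18 + 4262) = ((1860 + 62) + 733)/4280 = (1922 + 733)*(1/4280) = 2655*(1/4280) = 531/856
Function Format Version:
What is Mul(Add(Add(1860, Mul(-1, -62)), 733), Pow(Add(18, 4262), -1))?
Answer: Rational(531, 856) ≈ 0.62033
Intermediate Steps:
Mul(Add(Add(1860, Mul(-1, -62)), 733), Pow(Add(18, 4262), -1)) = Mul(Add(Add(1860, 62), 733), Pow(4280, -1)) = Mul(Add(1922, 733), Rational(1, 4280)) = Mul(2655, Rational(1, 4280)) = Rational(531, 856)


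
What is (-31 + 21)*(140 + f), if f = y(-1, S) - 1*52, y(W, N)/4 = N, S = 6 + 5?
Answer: -1320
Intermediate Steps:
S = 11
y(W, N) = 4*N
f = -8 (f = 4*11 - 1*52 = 44 - 52 = -8)
(-31 + 21)*(140 + f) = (-31 + 21)*(140 - 8) = -10*132 = -1320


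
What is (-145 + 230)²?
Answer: 7225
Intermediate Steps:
(-145 + 230)² = 85² = 7225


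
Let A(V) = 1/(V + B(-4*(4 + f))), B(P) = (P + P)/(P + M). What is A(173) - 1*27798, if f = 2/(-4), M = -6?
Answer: -24239851/872 ≈ -27798.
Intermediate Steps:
f = -1/2 (f = 2*(-1/4) = -1/2 ≈ -0.50000)
B(P) = 2*P/(-6 + P) (B(P) = (P + P)/(P - 6) = (2*P)/(-6 + P) = 2*P/(-6 + P))
A(V) = 1/(7/5 + V) (A(V) = 1/(V + 2*(-4*(4 - 1/2))/(-6 - 4*(4 - 1/2))) = 1/(V + 2*(-4*7/2)/(-6 - 4*7/2)) = 1/(V + 2*(-14)/(-6 - 14)) = 1/(V + 2*(-14)/(-20)) = 1/(V + 2*(-14)*(-1/20)) = 1/(V + 7/5) = 1/(7/5 + V))
A(173) - 1*27798 = 5/(7 + 5*173) - 1*27798 = 5/(7 + 865) - 27798 = 5/872 - 27798 = -24239851/872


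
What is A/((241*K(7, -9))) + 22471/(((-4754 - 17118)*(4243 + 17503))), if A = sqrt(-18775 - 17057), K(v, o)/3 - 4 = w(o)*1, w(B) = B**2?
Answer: -22471/475628512 + 2*I*sqrt(8958)/61455 ≈ -4.7245e-5 + 0.0030802*I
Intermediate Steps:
K(v, o) = 12 + 3*o**2 (K(v, o) = 12 + 3*(o**2*1) = 12 + 3*o**2)
A = 2*I*sqrt(8958) (A = sqrt(-35832) = 2*I*sqrt(8958) ≈ 189.29*I)
A/((241*K(7, -9))) + 22471/(((-4754 - 17118)*(4243 + 17503))) = (2*I*sqrt(8958))/((241*(12 + 3*(-9)**2))) + 22471/(((-4754 - 17118)*(4243 + 17503))) = (2*I*sqrt(8958))/((241*(12 + 3*81))) + 22471/((-21872*21746)) = (2*I*sqrt(8958))/((241*(12 + 243))) + 22471/(-475628512) = (2*I*sqrt(8958))/((241*255)) + 22471*(-1/475628512) = (2*I*sqrt(8958))/61455 - 22471/475628512 = (2*I*sqrt(8958))*(1/61455) - 22471/475628512 = 2*I*sqrt(8958)/61455 - 22471/475628512 = -22471/475628512 + 2*I*sqrt(8958)/61455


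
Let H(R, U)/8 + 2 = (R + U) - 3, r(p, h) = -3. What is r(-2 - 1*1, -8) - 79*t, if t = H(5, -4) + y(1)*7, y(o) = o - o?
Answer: 2525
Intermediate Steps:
H(R, U) = -40 + 8*R + 8*U (H(R, U) = -16 + 8*((R + U) - 3) = -16 + 8*(-3 + R + U) = -16 + (-24 + 8*R + 8*U) = -40 + 8*R + 8*U)
y(o) = 0
t = -32 (t = (-40 + 8*5 + 8*(-4)) + 0*7 = (-40 + 40 - 32) + 0 = -32 + 0 = -32)
r(-2 - 1*1, -8) - 79*t = -3 - 79*(-32) = -3 + 2528 = 2525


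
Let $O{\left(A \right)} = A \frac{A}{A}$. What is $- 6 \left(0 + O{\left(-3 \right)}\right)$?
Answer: $18$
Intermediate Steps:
$O{\left(A \right)} = A$ ($O{\left(A \right)} = A 1 = A$)
$- 6 \left(0 + O{\left(-3 \right)}\right) = - 6 \left(0 - 3\right) = \left(-6\right) \left(-3\right) = 18$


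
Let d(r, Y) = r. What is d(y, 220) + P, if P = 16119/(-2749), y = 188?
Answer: 500693/2749 ≈ 182.14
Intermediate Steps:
P = -16119/2749 (P = 16119*(-1/2749) = -16119/2749 ≈ -5.8636)
d(y, 220) + P = 188 - 16119/2749 = 500693/2749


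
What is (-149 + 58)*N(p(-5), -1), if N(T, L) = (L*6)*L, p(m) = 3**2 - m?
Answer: -546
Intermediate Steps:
p(m) = 9 - m
N(T, L) = 6*L**2 (N(T, L) = (6*L)*L = 6*L**2)
(-149 + 58)*N(p(-5), -1) = (-149 + 58)*(6*(-1)**2) = -546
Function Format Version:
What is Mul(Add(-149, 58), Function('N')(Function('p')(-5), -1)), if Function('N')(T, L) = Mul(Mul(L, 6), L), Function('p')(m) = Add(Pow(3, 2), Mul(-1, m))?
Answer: -546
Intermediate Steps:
Function('p')(m) = Add(9, Mul(-1, m))
Function('N')(T, L) = Mul(6, Pow(L, 2)) (Function('N')(T, L) = Mul(Mul(6, L), L) = Mul(6, Pow(L, 2)))
Mul(Add(-149, 58), Function('N')(Function('p')(-5), -1)) = Mul(Add(-149, 58), Mul(6, Pow(-1, 2))) = Mul(-91, Mul(6, 1)) = Mul(-91, 6) = -546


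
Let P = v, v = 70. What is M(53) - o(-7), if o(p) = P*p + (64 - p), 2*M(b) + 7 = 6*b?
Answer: 1149/2 ≈ 574.50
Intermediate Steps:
P = 70
M(b) = -7/2 + 3*b (M(b) = -7/2 + (6*b)/2 = -7/2 + 3*b)
o(p) = 64 + 69*p (o(p) = 70*p + (64 - p) = 64 + 69*p)
M(53) - o(-7) = (-7/2 + 3*53) - (64 + 69*(-7)) = (-7/2 + 159) - (64 - 483) = 311/2 - 1*(-419) = 311/2 + 419 = 1149/2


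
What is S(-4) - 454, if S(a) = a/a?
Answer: -453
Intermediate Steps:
S(a) = 1
S(-4) - 454 = 1 - 454 = -453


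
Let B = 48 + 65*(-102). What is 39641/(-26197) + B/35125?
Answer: -1564818779/920169625 ≈ -1.7006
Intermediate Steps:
B = -6582 (B = 48 - 6630 = -6582)
39641/(-26197) + B/35125 = 39641/(-26197) - 6582/35125 = 39641*(-1/26197) - 6582*1/35125 = -39641/26197 - 6582/35125 = -1564818779/920169625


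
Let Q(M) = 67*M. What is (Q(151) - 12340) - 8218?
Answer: -10441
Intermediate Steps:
(Q(151) - 12340) - 8218 = (67*151 - 12340) - 8218 = (10117 - 12340) - 8218 = -2223 - 8218 = -10441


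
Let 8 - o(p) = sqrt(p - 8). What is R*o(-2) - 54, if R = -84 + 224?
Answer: 1066 - 140*I*sqrt(10) ≈ 1066.0 - 442.72*I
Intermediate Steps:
o(p) = 8 - sqrt(-8 + p) (o(p) = 8 - sqrt(p - 8) = 8 - sqrt(-8 + p))
R = 140
R*o(-2) - 54 = 140*(8 - sqrt(-8 - 2)) - 54 = 140*(8 - sqrt(-10)) - 54 = 140*(8 - I*sqrt(10)) - 54 = (1120 - 140*I*sqrt(10)) - 54 = 1066 - 140*I*sqrt(10)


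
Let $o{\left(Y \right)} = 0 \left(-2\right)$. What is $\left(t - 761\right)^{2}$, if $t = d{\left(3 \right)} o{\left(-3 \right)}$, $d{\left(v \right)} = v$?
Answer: $579121$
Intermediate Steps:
$o{\left(Y \right)} = 0$
$t = 0$ ($t = 3 \cdot 0 = 0$)
$\left(t - 761\right)^{2} = \left(0 - 761\right)^{2} = \left(-761\right)^{2} = 579121$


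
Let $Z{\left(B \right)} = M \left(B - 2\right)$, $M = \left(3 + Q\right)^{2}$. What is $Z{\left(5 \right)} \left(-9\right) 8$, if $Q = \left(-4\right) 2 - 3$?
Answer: $-13824$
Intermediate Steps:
$Q = -11$ ($Q = -8 - 3 = -11$)
$M = 64$ ($M = \left(3 - 11\right)^{2} = \left(-8\right)^{2} = 64$)
$Z{\left(B \right)} = -128 + 64 B$ ($Z{\left(B \right)} = 64 \left(B - 2\right) = 64 \left(-2 + B\right) = -128 + 64 B$)
$Z{\left(5 \right)} \left(-9\right) 8 = \left(-128 + 64 \cdot 5\right) \left(-9\right) 8 = \left(-128 + 320\right) \left(-9\right) 8 = 192 \left(-9\right) 8 = \left(-1728\right) 8 = -13824$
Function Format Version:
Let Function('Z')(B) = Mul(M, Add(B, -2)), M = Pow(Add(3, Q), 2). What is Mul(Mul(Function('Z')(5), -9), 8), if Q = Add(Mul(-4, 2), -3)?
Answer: -13824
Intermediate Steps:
Q = -11 (Q = Add(-8, -3) = -11)
M = 64 (M = Pow(Add(3, -11), 2) = Pow(-8, 2) = 64)
Function('Z')(B) = Add(-128, Mul(64, B)) (Function('Z')(B) = Mul(64, Add(B, -2)) = Mul(64, Add(-2, B)) = Add(-128, Mul(64, B)))
Mul(Mul(Function('Z')(5), -9), 8) = Mul(Mul(Add(-128, Mul(64, 5)), -9), 8) = Mul(Mul(Add(-128, 320), -9), 8) = Mul(Mul(192, -9), 8) = Mul(-1728, 8) = -13824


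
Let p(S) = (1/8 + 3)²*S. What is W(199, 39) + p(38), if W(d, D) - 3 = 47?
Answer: 13475/32 ≈ 421.09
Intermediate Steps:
W(d, D) = 50 (W(d, D) = 3 + 47 = 50)
p(S) = 625*S/64 (p(S) = (⅛ + 3)²*S = (25/8)²*S = 625*S/64)
W(199, 39) + p(38) = 50 + (625/64)*38 = 50 + 11875/32 = 13475/32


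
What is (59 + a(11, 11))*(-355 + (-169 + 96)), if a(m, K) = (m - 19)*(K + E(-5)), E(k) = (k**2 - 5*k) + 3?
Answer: 193884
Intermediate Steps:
E(k) = 3 + k**2 - 5*k
a(m, K) = (-19 + m)*(53 + K) (a(m, K) = (m - 19)*(K + (3 + (-5)**2 - 5*(-5))) = (-19 + m)*(K + (3 + 25 + 25)) = (-19 + m)*(K + 53) = (-19 + m)*(53 + K))
(59 + a(11, 11))*(-355 + (-169 + 96)) = (59 + (-1007 - 19*11 + 53*11 + 11*11))*(-355 + (-169 + 96)) = (59 + (-1007 - 209 + 583 + 121))*(-355 - 73) = (59 - 512)*(-428) = -453*(-428) = 193884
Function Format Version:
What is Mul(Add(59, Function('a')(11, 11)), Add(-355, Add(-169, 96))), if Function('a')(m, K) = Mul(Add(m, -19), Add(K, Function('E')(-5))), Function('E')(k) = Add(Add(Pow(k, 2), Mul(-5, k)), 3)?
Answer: 193884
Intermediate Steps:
Function('E')(k) = Add(3, Pow(k, 2), Mul(-5, k))
Function('a')(m, K) = Mul(Add(-19, m), Add(53, K)) (Function('a')(m, K) = Mul(Add(m, -19), Add(K, Add(3, Pow(-5, 2), Mul(-5, -5)))) = Mul(Add(-19, m), Add(K, Add(3, 25, 25))) = Mul(Add(-19, m), Add(K, 53)) = Mul(Add(-19, m), Add(53, K)))
Mul(Add(59, Function('a')(11, 11)), Add(-355, Add(-169, 96))) = Mul(Add(59, Add(-1007, Mul(-19, 11), Mul(53, 11), Mul(11, 11))), Add(-355, Add(-169, 96))) = Mul(Add(59, Add(-1007, -209, 583, 121)), Add(-355, -73)) = Mul(Add(59, -512), -428) = Mul(-453, -428) = 193884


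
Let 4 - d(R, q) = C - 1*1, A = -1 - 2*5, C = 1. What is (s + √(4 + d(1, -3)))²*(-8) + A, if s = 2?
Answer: -107 - 64*√2 ≈ -197.51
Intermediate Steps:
A = -11 (A = -1 - 10 = -11)
d(R, q) = 4 (d(R, q) = 4 - (1 - 1*1) = 4 - (1 - 1) = 4 - 1*0 = 4 + 0 = 4)
(s + √(4 + d(1, -3)))²*(-8) + A = (2 + √(4 + 4))²*(-8) - 11 = (2 + √8)²*(-8) - 11 = (2 + 2*√2)²*(-8) - 11 = -8*(2 + 2*√2)² - 11 = -11 - 8*(2 + 2*√2)²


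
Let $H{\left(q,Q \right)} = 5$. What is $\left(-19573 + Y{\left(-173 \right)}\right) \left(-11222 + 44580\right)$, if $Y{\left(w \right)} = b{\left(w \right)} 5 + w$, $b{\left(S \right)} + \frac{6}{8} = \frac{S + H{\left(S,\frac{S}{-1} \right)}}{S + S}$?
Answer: $- \frac{227920986813}{346} \approx -6.5873 \cdot 10^{8}$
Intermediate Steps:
$b{\left(S \right)} = - \frac{3}{4} + \frac{5 + S}{2 S}$ ($b{\left(S \right)} = - \frac{3}{4} + \frac{S + 5}{S + S} = - \frac{3}{4} + \frac{5 + S}{2 S}$)
$Y{\left(w \right)} = w + \frac{5 \left(10 - w\right)}{4 w}$ ($Y{\left(w \right)} = \frac{10 - w}{4 w} 5 + w = \frac{5 \left(10 - w\right)}{4 w} + w = w + \frac{5 \left(10 - w\right)}{4 w}$)
$\left(-19573 + Y{\left(-173 \right)}\right) \left(-11222 + 44580\right) = \left(-19573 - \left(\frac{697}{4} + \frac{25}{346}\right)\right) \left(-11222 + 44580\right) = \left(-19573 - \frac{120631}{692}\right) 33358 = \left(- \frac{13665147}{692}\right) 33358 = - \frac{227920986813}{346}$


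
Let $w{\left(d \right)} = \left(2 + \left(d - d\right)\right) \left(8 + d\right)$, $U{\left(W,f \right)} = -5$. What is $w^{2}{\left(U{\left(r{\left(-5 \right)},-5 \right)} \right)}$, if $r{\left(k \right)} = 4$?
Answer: $36$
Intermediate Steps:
$w{\left(d \right)} = 16 + 2 d$ ($w{\left(d \right)} = \left(2 + 0\right) \left(8 + d\right) = 2 \left(8 + d\right) = 16 + 2 d$)
$w^{2}{\left(U{\left(r{\left(-5 \right)},-5 \right)} \right)} = \left(16 + 2 \left(-5\right)\right)^{2} = \left(16 - 10\right)^{2} = 6^{2} = 36$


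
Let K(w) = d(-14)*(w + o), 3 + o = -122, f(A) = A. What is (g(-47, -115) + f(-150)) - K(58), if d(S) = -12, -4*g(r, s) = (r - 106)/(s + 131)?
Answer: -60903/64 ≈ -951.61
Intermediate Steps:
g(r, s) = -(-106 + r)/(4*(131 + s)) (g(r, s) = -(r - 106)/(4*(s + 131)) = -(-106 + r)/(4*(131 + s)))
o = -125 (o = -3 - 122 = -125)
K(w) = 1500 - 12*w (K(w) = -12*(w - 125) = -12*(-125 + w) = 1500 - 12*w)
(g(-47, -115) + f(-150)) - K(58) = ((106 - 1*(-47))/(4*(131 - 115)) - 150) - (1500 - 12*58) = ((¼)*(106 + 47)/16 - 150) - (1500 - 696) = ((¼)*(1/16)*153 - 150) - 1*804 = (153/64 - 150) - 804 = -9447/64 - 804 = -60903/64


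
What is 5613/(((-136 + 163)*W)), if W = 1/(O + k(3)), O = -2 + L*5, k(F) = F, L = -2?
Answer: -1871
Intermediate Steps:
O = -12 (O = -2 - 2*5 = -2 - 10 = -12)
W = -⅑ (W = 1/(-12 + 3) = 1/(-9) = -⅑ ≈ -0.11111)
5613/(((-136 + 163)*W)) = 5613/(((-136 + 163)*(-⅑))) = 5613/((27*(-⅑))) = 5613/(-3) = 5613*(-⅓) = -1871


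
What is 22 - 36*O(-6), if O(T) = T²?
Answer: -1274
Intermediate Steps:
22 - 36*O(-6) = 22 - 36*(-6)² = 22 - 36*36 = 22 - 1296 = -1274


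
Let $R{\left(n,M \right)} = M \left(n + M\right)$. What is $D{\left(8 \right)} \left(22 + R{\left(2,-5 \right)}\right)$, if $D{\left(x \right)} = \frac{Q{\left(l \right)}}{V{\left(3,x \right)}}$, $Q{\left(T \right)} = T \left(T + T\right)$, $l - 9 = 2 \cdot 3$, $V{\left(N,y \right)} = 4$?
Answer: $\frac{8325}{2} \approx 4162.5$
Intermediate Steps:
$l = 15$ ($l = 9 + 2 \cdot 3 = 9 + 6 = 15$)
$Q{\left(T \right)} = 2 T^{2}$ ($Q{\left(T \right)} = T 2 T = 2 T^{2}$)
$R{\left(n,M \right)} = M \left(M + n\right)$
$D{\left(x \right)} = \frac{225}{2}$ ($D{\left(x \right)} = \frac{2 \cdot 15^{2}}{4} = 2 \cdot 225 \cdot \frac{1}{4} = 450 \cdot \frac{1}{4} = \frac{225}{2}$)
$D{\left(8 \right)} \left(22 + R{\left(2,-5 \right)}\right) = \frac{225 \left(22 - 5 \left(-5 + 2\right)\right)}{2} = \frac{225 \left(22 - -15\right)}{2} = \frac{225 \left(22 + 15\right)}{2} = \frac{225}{2} \cdot 37 = \frac{8325}{2}$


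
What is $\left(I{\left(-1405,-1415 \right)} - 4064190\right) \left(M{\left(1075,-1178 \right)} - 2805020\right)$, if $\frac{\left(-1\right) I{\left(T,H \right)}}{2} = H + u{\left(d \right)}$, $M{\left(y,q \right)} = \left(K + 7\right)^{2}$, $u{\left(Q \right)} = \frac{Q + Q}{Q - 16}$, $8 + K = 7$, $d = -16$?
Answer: $11392055428208$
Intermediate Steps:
$K = -1$ ($K = -8 + 7 = -1$)
$u{\left(Q \right)} = \frac{2 Q}{-16 + Q}$
$M{\left(y,q \right)} = 36$ ($M{\left(y,q \right)} = \left(-1 + 7\right)^{2} = 6^{2} = 36$)
$I{\left(T,H \right)} = -2 - 2 H$ ($I{\left(T,H \right)} = - 2 \left(H + 2 \left(-16\right) \frac{1}{-16 - 16}\right) = - 2 \left(H + 2 \left(-16\right) \frac{1}{-32}\right) = - 2 \left(H + 2 \left(-16\right) \left(- \frac{1}{32}\right)\right) = - 2 \left(H + 1\right) = - 2 \left(1 + H\right) = -2 - 2 H$)
$\left(I{\left(-1405,-1415 \right)} - 4064190\right) \left(M{\left(1075,-1178 \right)} - 2805020\right) = \left(\left(-2 - -2830\right) - 4064190\right) \left(36 - 2805020\right) = \left(\left(-2 + 2830\right) - 4064190\right) \left(-2804984\right) = \left(2828 - 4064190\right) \left(-2804984\right) = \left(-4061362\right) \left(-2804984\right) = 11392055428208$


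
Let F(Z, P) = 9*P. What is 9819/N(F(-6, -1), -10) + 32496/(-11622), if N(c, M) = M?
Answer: -19073563/19370 ≈ -984.70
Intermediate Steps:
9819/N(F(-6, -1), -10) + 32496/(-11622) = 9819/(-10) + 32496/(-11622) = 9819*(-⅒) + 32496*(-1/11622) = -9819/10 - 5416/1937 = -19073563/19370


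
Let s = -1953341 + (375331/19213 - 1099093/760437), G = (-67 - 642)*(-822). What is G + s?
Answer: -1053881437482955/768961899 ≈ -1.3705e+6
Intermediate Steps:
G = 582798 (G = -709*(-822) = 582798)
s = -1502030894296357/768961899 (s = -1953341 + (375331*(1/19213) - 1099093*1/760437) = -1953341 + (375331/19213 - 57847/40023) = -1953341 + 13910458202/768961899 = -1502030894296357/768961899 ≈ -1.9533e+6)
G + s = 582798 - 1502030894296357/768961899 = -1053881437482955/768961899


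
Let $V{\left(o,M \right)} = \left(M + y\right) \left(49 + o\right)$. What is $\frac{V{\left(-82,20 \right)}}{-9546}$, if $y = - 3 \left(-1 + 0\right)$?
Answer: $\frac{253}{3182} \approx 0.07951$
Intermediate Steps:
$y = 3$ ($y = \left(-3\right) \left(-1\right) = 3$)
$V{\left(o,M \right)} = \left(3 + M\right) \left(49 + o\right)$ ($V{\left(o,M \right)} = \left(M + 3\right) \left(49 + o\right) = \left(3 + M\right) \left(49 + o\right)$)
$\frac{V{\left(-82,20 \right)}}{-9546} = \frac{147 + 3 \left(-82\right) + 49 \cdot 20 + 20 \left(-82\right)}{-9546} = \left(147 - 246 + 980 - 1640\right) \left(- \frac{1}{9546}\right) = \left(-759\right) \left(- \frac{1}{9546}\right) = \frac{253}{3182}$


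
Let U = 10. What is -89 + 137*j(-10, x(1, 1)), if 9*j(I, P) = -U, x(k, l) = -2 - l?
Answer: -2171/9 ≈ -241.22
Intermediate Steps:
j(I, P) = -10/9 (j(I, P) = (-1*10)/9 = (1/9)*(-10) = -10/9)
-89 + 137*j(-10, x(1, 1)) = -89 + 137*(-10/9) = -89 - 1370/9 = -2171/9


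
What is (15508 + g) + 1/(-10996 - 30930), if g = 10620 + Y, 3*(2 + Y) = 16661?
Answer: 3984605111/125778 ≈ 31680.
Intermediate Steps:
Y = 16655/3 (Y = -2 + (1/3)*16661 = -2 + 16661/3 = 16655/3 ≈ 5551.7)
g = 48515/3 (g = 10620 + 16655/3 = 48515/3 ≈ 16172.)
(15508 + g) + 1/(-10996 - 30930) = (15508 + 48515/3) + 1/(-10996 - 30930) = 95039/3 + 1/(-41926) = 95039/3 - 1/41926 = 3984605111/125778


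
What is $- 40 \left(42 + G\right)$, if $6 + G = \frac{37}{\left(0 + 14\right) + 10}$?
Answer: $- \frac{4505}{3} \approx -1501.7$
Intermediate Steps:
$G = - \frac{107}{24}$ ($G = -6 + \frac{37}{\left(0 + 14\right) + 10} = -6 + \frac{37}{14 + 10} = -6 + \frac{37}{24} = - \frac{107}{24} \approx -4.4583$)
$- 40 \left(42 + G\right) = - 40 \left(42 - \frac{107}{24}\right) = \left(-40\right) \frac{901}{24} = - \frac{4505}{3}$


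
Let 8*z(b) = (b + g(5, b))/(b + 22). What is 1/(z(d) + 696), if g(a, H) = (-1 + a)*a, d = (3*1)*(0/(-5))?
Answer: 44/30629 ≈ 0.0014365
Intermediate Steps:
d = 0 (d = 3*(0*(-1/5)) = 3*0 = 0)
g(a, H) = a*(-1 + a)
z(b) = (20 + b)/(8*(22 + b)) (z(b) = ((b + 5*(-1 + 5))/(b + 22))/8 = ((b + 5*4)/(22 + b))/8 = ((b + 20)/(22 + b))/8 = ((20 + b)/(22 + b))/8 = (20 + b)/(8*(22 + b)))
1/(z(d) + 696) = 1/((20 + 0)/(8*(22 + 0)) + 696) = 1/((1/8)*20/22 + 696) = 1/((1/8)*(1/22)*20 + 696) = 1/(5/44 + 696) = 1/(30629/44) = 44/30629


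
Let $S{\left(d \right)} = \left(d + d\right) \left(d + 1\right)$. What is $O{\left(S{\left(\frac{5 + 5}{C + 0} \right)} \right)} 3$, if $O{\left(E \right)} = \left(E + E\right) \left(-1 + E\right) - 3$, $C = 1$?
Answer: $289071$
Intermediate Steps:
$S{\left(d \right)} = 2 d \left(1 + d\right)$
$O{\left(E \right)} = -3 + 2 E \left(-1 + E\right)$ ($O{\left(E \right)} = 2 E \left(-1 + E\right) - 3 = -3 + 2 E \left(-1 + E\right)$)
$O{\left(S{\left(\frac{5 + 5}{C + 0} \right)} \right)} 3 = \left(-3 - 2 \cdot 2 \frac{5 + 5}{1 + 0} \left(1 + \frac{5 + 5}{1 + 0}\right) + 2 \left(2 \frac{5 + 5}{1 + 0} \left(1 + \frac{5 + 5}{1 + 0}\right)\right)^{2}\right) 3 = \left(-3 - 2 \cdot 2 \cdot \frac{10}{1} \left(1 + \frac{10}{1}\right) + 2 \left(2 \cdot \frac{10}{1} \left(1 + \frac{10}{1}\right)\right)^{2}\right) 3 = \left(-3 - 2 \cdot 2 \cdot 10 \cdot 1 \left(1 + 10 \cdot 1\right) + 2 \left(2 \cdot 10 \cdot 1 \left(1 + 10 \cdot 1\right)\right)^{2}\right) 3 = \left(-3 - 2 \cdot 2 \cdot 10 \left(1 + 10\right) + 2 \left(2 \cdot 10 \left(1 + 10\right)\right)^{2}\right) 3 = \left(-3 - 2 \cdot 2 \cdot 10 \cdot 11 + 2 \left(2 \cdot 10 \cdot 11\right)^{2}\right) 3 = \left(-3 - 440 + 2 \cdot 220^{2}\right) 3 = \left(-3 - 440 + 2 \cdot 48400\right) 3 = \left(-3 - 440 + 96800\right) 3 = 96357 \cdot 3 = 289071$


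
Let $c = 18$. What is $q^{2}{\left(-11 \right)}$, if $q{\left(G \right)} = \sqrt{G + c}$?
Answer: $7$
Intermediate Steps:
$q{\left(G \right)} = \sqrt{18 + G}$ ($q{\left(G \right)} = \sqrt{G + 18} = \sqrt{18 + G}$)
$q^{2}{\left(-11 \right)} = \left(\sqrt{18 - 11}\right)^{2} = \left(\sqrt{7}\right)^{2} = 7$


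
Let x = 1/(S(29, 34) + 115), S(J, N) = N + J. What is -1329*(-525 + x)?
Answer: 124193721/178 ≈ 6.9772e+5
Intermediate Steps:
S(J, N) = J + N
x = 1/178 (x = 1/((29 + 34) + 115) = 1/(63 + 115) = 1/178 ≈ 0.0056180)
-1329*(-525 + x) = -1329*(-525 + 1/178) = -1329*(-93449/178) = 124193721/178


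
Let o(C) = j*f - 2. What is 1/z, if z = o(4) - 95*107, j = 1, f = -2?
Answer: -1/10169 ≈ -9.8338e-5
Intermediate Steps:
o(C) = -4 (o(C) = 1*(-2) - 2 = -2 - 2 = -4)
z = -10169 (z = -4 - 95*107 = -4 - 10165 = -10169)
1/z = 1/(-10169) = -1/10169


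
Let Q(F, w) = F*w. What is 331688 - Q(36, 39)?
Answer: 330284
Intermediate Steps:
331688 - Q(36, 39) = 331688 - 36*39 = 331688 - 1*1404 = 331688 - 1404 = 330284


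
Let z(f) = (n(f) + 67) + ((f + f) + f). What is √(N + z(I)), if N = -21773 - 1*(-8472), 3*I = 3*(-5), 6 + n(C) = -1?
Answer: 2*I*√3314 ≈ 115.13*I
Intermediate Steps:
n(C) = -7 (n(C) = -6 - 1 = -7)
I = -5 (I = (3*(-5))/3 = (⅓)*(-15) = -5)
N = -13301 (N = -21773 + 8472 = -13301)
z(f) = 60 + 3*f (z(f) = (-7 + 67) + ((f + f) + f) = 60 + (2*f + f) = 60 + 3*f)
√(N + z(I)) = √(-13301 + (60 + 3*(-5))) = √(-13301 + (60 - 15)) = √(-13301 + 45) = √(-13256) = 2*I*√3314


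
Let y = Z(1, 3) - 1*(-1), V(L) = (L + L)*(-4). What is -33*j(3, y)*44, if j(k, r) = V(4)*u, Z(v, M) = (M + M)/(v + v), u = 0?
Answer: 0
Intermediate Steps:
Z(v, M) = M/v (Z(v, M) = (2*M)/((2*v)) = (2*M)*(1/(2*v)) = M/v)
V(L) = -8*L (V(L) = (2*L)*(-4) = -8*L)
y = 4 (y = 3/1 - 1*(-1) = 3*1 + 1 = 3 + 1 = 4)
j(k, r) = 0 (j(k, r) = -8*4*0 = -32*0 = 0)
-33*j(3, y)*44 = -33*0*44 = 0*44 = 0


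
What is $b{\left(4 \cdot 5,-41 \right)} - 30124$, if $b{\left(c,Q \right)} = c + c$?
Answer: $-30084$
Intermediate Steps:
$b{\left(c,Q \right)} = 2 c$
$b{\left(4 \cdot 5,-41 \right)} - 30124 = 2 \cdot 4 \cdot 5 - 30124 = 2 \cdot 20 - 30124 = 40 - 30124 = -30084$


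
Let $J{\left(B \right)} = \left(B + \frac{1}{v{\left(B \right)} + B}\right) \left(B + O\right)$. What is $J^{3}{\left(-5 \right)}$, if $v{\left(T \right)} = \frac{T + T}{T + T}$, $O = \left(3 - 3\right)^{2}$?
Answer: $\frac{1157625}{64} \approx 18088.0$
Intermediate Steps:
$O = 0$ ($O = 0^{2} = 0$)
$v{\left(T \right)} = 1$ ($v{\left(T \right)} = \frac{2 T}{2 T} = 2 T \frac{1}{2 T} = 1$)
$J{\left(B \right)} = B \left(B + \frac{1}{1 + B}\right)$ ($J{\left(B \right)} = \left(B + \frac{1}{1 + B}\right) \left(B + 0\right) = \left(B + \frac{1}{1 + B}\right) B = B \left(B + \frac{1}{1 + B}\right)$)
$J^{3}{\left(-5 \right)} = \left(- \frac{5 \left(1 - 5 + \left(-5\right)^{2}\right)}{1 - 5}\right)^{3} = \left(- \frac{5 \left(1 - 5 + 25\right)}{-4}\right)^{3} = \left(\left(-5\right) \left(- \frac{1}{4}\right) 21\right)^{3} = \left(\frac{105}{4}\right)^{3} = \frac{1157625}{64}$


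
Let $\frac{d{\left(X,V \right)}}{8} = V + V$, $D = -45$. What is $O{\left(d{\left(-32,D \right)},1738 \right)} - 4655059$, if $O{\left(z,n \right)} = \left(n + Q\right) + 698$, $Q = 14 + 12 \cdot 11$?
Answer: $-4652477$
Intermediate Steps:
$d{\left(X,V \right)} = 16 V$ ($d{\left(X,V \right)} = 8 \left(V + V\right) = 8 \cdot 2 V = 16 V$)
$Q = 146$ ($Q = 14 + 132 = 146$)
$O{\left(z,n \right)} = 844 + n$ ($O{\left(z,n \right)} = \left(n + 146\right) + 698 = \left(146 + n\right) + 698 = 844 + n$)
$O{\left(d{\left(-32,D \right)},1738 \right)} - 4655059 = \left(844 + 1738\right) - 4655059 = 2582 - 4655059 = -4652477$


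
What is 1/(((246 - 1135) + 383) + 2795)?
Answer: 1/2289 ≈ 0.00043687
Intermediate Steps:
1/(((246 - 1135) + 383) + 2795) = 1/((-889 + 383) + 2795) = 1/(-506 + 2795) = 1/2289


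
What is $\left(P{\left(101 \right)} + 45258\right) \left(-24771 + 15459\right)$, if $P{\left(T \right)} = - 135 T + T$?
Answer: $-295413888$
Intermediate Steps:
$P{\left(T \right)} = - 134 T$
$\left(P{\left(101 \right)} + 45258\right) \left(-24771 + 15459\right) = \left(\left(-134\right) 101 + 45258\right) \left(-24771 + 15459\right) = \left(-13534 + 45258\right) \left(-9312\right) = 31724 \left(-9312\right) = -295413888$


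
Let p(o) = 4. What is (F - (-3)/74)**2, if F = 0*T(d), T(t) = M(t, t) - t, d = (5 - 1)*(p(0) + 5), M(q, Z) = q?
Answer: 9/5476 ≈ 0.0016435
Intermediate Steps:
d = 36 (d = (5 - 1)*(4 + 5) = 4*9 = 36)
T(t) = 0 (T(t) = t - t = 0)
F = 0 (F = 0*0 = 0)
(F - (-3)/74)**2 = (0 - (-3)/74)**2 = (0 - 1*(-3/74))**2 = (0 + 3/74)**2 = (3/74)**2 = 9/5476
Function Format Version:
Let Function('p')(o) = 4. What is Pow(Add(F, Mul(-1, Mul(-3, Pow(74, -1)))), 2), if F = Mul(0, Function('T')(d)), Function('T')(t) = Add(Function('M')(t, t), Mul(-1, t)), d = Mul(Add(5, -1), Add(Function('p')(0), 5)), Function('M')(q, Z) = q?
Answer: Rational(9, 5476) ≈ 0.0016435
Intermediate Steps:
d = 36 (d = Mul(Add(5, -1), Add(4, 5)) = Mul(4, 9) = 36)
Function('T')(t) = 0 (Function('T')(t) = Add(t, Mul(-1, t)) = 0)
F = 0 (F = Mul(0, 0) = 0)
Pow(Add(F, Mul(-1, Mul(-3, Pow(74, -1)))), 2) = Pow(Add(0, Mul(-1, Mul(-3, Pow(74, -1)))), 2) = Pow(Add(0, Mul(-1, Mul(-3, Rational(1, 74)))), 2) = Pow(Add(0, Mul(-1, Rational(-3, 74))), 2) = Pow(Add(0, Rational(3, 74)), 2) = Pow(Rational(3, 74), 2) = Rational(9, 5476)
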